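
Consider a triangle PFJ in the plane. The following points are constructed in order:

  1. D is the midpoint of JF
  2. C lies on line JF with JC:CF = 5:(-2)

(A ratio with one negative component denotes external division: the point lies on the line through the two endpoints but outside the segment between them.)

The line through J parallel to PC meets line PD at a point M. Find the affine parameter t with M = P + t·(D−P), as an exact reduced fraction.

Assign P = (0, 0), F = (1, 0), J = (0, 1) — the answer is frame-independent, so this choice is without loss of generality.
1. D is the midpoint of JF ⇒ D = (1/2, 1/2)
2. C lies on line JF with JC:CF = 5:(-2) ⇒ C = (5/3, -2/3)
through J parallel to PC: direction (5/3, -2/3); meets PD at M = (5/7, 5/7)
M = P + t·(D−P) with t = 10/7

t = 10/7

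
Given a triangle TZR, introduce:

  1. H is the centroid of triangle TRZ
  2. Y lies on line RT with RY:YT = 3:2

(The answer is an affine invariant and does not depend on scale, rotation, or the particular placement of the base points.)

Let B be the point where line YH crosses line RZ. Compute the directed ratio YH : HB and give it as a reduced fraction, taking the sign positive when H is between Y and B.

Assign T = (0, 0), Z = (1, 0), R = (0, 1) — the answer is frame-independent, so this choice is without loss of generality.
1. H is the centroid of triangle TRZ ⇒ H = (1/3, 1/3)
2. Y lies on line RT with RY:YT = 3:2 ⇒ Y = (0, 2/5)
line YH meets RZ at B = (3/4, 1/4)
H = Y + t·(B−Y) with t = 4/9, so YH:HB = 4/9:5/9

YH:HB = 4/5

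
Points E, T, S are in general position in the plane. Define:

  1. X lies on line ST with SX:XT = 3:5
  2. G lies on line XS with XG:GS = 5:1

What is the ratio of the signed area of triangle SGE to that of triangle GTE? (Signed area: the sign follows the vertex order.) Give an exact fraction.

[SGE]:[GTE] = 1/15

Work in coordinates with E = (0, 0), T = (1, 0), S = (0, 1).
1. X lies on line ST with SX:XT = 3:5 ⇒ X = (3/8, 5/8)
2. G lies on line XS with XG:GS = 5:1 ⇒ G = (1/16, 15/16)
2·[SGE] = -1/16, 2·[GTE] = -15/16
[SGE]:[GTE] = -1/16:-15/16 = 1/15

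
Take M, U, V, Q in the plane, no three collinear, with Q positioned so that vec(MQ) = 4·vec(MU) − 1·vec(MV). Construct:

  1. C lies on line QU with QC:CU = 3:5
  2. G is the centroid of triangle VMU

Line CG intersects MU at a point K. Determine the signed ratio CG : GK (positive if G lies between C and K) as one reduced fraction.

Work in coordinates with M = (0, 0), U = (1, 0), V = (0, 1), Q = (4, -1).
1. C lies on line QU with QC:CU = 3:5 ⇒ C = (23/8, -5/8)
2. G is the centroid of triangle VMU ⇒ G = (1/3, 1/3)
line CG meets MU at K = (28/23, 0)
G = C + t·(K−C) with t = 23/15, so CG:GK = 23/15:-8/15

CG:GK = -23/8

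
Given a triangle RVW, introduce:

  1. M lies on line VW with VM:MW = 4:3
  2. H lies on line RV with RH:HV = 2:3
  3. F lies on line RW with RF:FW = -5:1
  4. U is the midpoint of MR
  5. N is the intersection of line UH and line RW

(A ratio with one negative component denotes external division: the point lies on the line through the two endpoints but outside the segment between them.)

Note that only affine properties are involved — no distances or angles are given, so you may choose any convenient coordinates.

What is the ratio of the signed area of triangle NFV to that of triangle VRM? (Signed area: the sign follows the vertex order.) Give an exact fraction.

[NFV]:[VRM] = 231/208

Set R = (0, 0), V = (1, 0), W = (0, 1); any affine frame gives the same invariant.
1. M lies on line VW with VM:MW = 4:3 ⇒ M = (3/7, 4/7)
2. H lies on line RV with RH:HV = 2:3 ⇒ H = (2/5, 0)
3. F lies on line RW with RF:FW = -5:1 ⇒ F = (0, 5/4)
4. U is the midpoint of MR ⇒ U = (3/14, 2/7)
5. N is the intersection of line UH and line RW ⇒ N = (0, 8/13)
2·[NFV] = -33/52, 2·[VRM] = -4/7
[NFV]:[VRM] = -33/52:-4/7 = 231/208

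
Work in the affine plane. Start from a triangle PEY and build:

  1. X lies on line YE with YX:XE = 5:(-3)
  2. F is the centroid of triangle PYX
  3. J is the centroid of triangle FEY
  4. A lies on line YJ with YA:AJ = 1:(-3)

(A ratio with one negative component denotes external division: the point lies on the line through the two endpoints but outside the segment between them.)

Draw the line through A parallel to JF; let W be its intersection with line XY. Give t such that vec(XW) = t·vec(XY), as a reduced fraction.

Assign P = (0, 0), E = (1, 0), Y = (0, 1) — the answer is frame-independent, so this choice is without loss of generality.
1. X lies on line YE with YX:XE = 5:(-3) ⇒ X = (5/2, -3/2)
2. F is the centroid of triangle PYX ⇒ F = (5/6, -1/6)
3. J is the centroid of triangle FEY ⇒ J = (11/18, 5/18)
4. A lies on line YJ with YA:AJ = 1:(-3) ⇒ A = (-11/36, 49/36)
through A parallel to JF: direction (2/9, -4/9); meets XY at W = (-1/4, 5/4)
W = X + t·(Y−X) with t = 11/10

t = 11/10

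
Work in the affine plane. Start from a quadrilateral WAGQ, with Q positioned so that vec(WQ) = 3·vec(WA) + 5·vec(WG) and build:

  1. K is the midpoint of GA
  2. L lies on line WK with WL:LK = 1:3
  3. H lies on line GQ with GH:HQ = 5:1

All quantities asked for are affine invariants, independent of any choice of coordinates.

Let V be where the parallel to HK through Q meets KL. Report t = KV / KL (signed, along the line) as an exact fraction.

t = -28/33

Set W = (0, 0), A = (1, 0), G = (0, 1), Q = (3, 5); any affine frame gives the same invariant.
1. K is the midpoint of GA ⇒ K = (1/2, 1/2)
2. L lies on line WK with WL:LK = 1:3 ⇒ L = (1/8, 1/8)
3. H lies on line GQ with GH:HQ = 5:1 ⇒ H = (5/2, 13/3)
through Q parallel to HK: direction (-2, -23/6); meets KL at V = (9/11, 9/11)
V = K + t·(L−K) with t = -28/33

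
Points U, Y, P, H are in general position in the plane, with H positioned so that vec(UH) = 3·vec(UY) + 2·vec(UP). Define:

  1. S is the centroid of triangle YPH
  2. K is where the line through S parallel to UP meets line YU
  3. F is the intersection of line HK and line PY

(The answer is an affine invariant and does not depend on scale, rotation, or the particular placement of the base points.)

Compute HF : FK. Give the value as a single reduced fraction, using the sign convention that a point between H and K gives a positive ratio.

Assign U = (0, 0), Y = (1, 0), P = (0, 1), H = (3, 2) — the answer is frame-independent, so this choice is without loss of generality.
1. S is the centroid of triangle YPH ⇒ S = (4/3, 1)
2. K is where the line through S parallel to UP meets line YU ⇒ K = (4/3, 0)
3. F is the intersection of line HK and line PY ⇒ F = (13/11, -2/11)
F = H + t·(K−H) with t = 12/11, so HF:FK = t:(1−t) = 12/11:-1/11

HF:FK = -12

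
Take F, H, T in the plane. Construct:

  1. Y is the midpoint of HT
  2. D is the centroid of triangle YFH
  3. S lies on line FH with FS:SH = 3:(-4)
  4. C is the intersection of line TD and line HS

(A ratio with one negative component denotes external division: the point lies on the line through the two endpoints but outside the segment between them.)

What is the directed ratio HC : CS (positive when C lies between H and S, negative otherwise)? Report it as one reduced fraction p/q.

Choose coordinates F = (0, 0), H = (1, 0), T = (0, 1).
1. Y is the midpoint of HT ⇒ Y = (1/2, 1/2)
2. D is the centroid of triangle YFH ⇒ D = (1/2, 1/6)
3. S lies on line FH with FS:SH = 3:(-4) ⇒ S = (-3, 0)
4. C is the intersection of line TD and line HS ⇒ C = (3/5, 0)
C = H + t·(S−H) with t = 1/10, so HC:CS = t:(1−t) = 1/10:9/10

HC:CS = 1/9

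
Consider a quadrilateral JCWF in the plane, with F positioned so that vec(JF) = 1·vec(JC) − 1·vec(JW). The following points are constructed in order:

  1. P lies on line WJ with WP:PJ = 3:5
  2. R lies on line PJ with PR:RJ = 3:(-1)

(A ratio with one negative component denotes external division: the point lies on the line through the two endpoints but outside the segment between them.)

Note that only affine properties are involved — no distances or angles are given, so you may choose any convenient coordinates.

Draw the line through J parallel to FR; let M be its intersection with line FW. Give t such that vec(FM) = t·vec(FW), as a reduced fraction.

Assign J = (0, 0), C = (1, 0), W = (0, 1), F = (1, -1) — the answer is frame-independent, so this choice is without loss of generality.
1. P lies on line WJ with WP:PJ = 3:5 ⇒ P = (0, 5/8)
2. R lies on line PJ with PR:RJ = 3:(-1) ⇒ R = (0, -5/16)
through J parallel to FR: direction (-1, 11/16); meets FW at M = (16/21, -11/21)
M = F + t·(W−F) with t = 5/21

t = 5/21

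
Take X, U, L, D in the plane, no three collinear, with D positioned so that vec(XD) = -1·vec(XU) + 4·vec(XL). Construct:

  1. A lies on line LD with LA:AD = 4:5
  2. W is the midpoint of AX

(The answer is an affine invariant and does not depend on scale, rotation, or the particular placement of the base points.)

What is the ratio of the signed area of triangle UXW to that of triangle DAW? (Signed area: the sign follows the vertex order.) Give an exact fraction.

[UXW]:[DAW] = 21/5

Set X = (0, 0), U = (1, 0), L = (0, 1), D = (-1, 4); any affine frame gives the same invariant.
1. A lies on line LD with LA:AD = 4:5 ⇒ A = (-4/9, 7/3)
2. W is the midpoint of AX ⇒ W = (-2/9, 7/6)
2·[UXW] = -7/6, 2·[DAW] = -5/18
[UXW]:[DAW] = -7/6:-5/18 = 21/5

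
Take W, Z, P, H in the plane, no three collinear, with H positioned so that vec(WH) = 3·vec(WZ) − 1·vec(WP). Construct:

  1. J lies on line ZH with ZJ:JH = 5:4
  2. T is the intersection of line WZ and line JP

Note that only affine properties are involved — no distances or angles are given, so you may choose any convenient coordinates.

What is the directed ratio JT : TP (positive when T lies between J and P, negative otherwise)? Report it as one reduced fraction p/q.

JT:TP = 5/9

Set W = (0, 0), Z = (1, 0), P = (0, 1), H = (3, -1); any affine frame gives the same invariant.
1. J lies on line ZH with ZJ:JH = 5:4 ⇒ J = (19/9, -5/9)
2. T is the intersection of line WZ and line JP ⇒ T = (19/14, 0)
T = J + t·(P−J) with t = 5/14, so JT:TP = t:(1−t) = 5/14:9/14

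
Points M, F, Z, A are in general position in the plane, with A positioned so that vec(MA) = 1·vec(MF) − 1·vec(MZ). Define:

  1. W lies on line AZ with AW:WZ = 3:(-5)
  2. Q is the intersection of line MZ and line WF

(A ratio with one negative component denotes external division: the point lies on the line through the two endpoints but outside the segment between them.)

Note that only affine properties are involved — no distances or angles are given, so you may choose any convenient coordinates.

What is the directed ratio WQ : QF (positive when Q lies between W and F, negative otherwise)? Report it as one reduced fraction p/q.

WQ:QF = -5/2

Choose coordinates M = (0, 0), F = (1, 0), Z = (0, 1), A = (1, -1).
1. W lies on line AZ with AW:WZ = 3:(-5) ⇒ W = (5/2, -4)
2. Q is the intersection of line MZ and line WF ⇒ Q = (0, 8/3)
Q = W + t·(F−W) with t = 5/3, so WQ:QF = t:(1−t) = 5/3:-2/3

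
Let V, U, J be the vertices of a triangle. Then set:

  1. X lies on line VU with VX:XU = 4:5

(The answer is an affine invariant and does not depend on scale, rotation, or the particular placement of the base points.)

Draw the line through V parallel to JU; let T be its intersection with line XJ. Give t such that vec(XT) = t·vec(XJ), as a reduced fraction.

Choose coordinates V = (0, 0), U = (1, 0), J = (0, 1).
1. X lies on line VU with VX:XU = 4:5 ⇒ X = (4/9, 0)
through V parallel to JU: direction (1, -1); meets XJ at T = (4/5, -4/5)
T = X + t·(J−X) with t = -4/5

t = -4/5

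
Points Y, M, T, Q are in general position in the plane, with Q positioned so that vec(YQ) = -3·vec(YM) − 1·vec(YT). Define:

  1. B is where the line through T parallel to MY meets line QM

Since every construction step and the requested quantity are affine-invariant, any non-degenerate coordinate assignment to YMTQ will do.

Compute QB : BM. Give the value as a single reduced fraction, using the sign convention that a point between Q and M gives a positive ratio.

Set Y = (0, 0), M = (1, 0), T = (0, 1), Q = (-3, -1); any affine frame gives the same invariant.
1. B is where the line through T parallel to MY meets line QM ⇒ B = (5, 1)
B = Q + t·(M−Q) with t = 2, so QB:BM = t:(1−t) = 2:-1

QB:BM = -2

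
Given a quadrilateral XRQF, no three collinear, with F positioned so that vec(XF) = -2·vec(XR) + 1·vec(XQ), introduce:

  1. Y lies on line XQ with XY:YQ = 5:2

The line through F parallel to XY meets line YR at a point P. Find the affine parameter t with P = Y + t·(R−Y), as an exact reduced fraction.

t = -2

Work in coordinates with X = (0, 0), R = (1, 0), Q = (0, 1), F = (-2, 1).
1. Y lies on line XQ with XY:YQ = 5:2 ⇒ Y = (0, 5/7)
through F parallel to XY: direction (0, 5/7); meets YR at P = (-2, 15/7)
P = Y + t·(R−Y) with t = -2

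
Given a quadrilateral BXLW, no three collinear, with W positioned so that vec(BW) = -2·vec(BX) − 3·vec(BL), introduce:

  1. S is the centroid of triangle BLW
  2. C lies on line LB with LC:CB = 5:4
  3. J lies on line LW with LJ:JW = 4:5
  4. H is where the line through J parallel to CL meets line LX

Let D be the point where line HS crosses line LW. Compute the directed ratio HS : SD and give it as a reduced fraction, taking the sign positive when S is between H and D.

HS:SD = -9

Choose coordinates B = (0, 0), X = (1, 0), L = (0, 1), W = (-2, -3).
1. S is the centroid of triangle BLW ⇒ S = (-2/3, -2/3)
2. C lies on line LB with LC:CB = 5:4 ⇒ C = (0, 4/9)
3. J lies on line LW with LJ:JW = 4:5 ⇒ J = (-8/9, -7/9)
4. H is where the line through J parallel to CL meets line LX ⇒ H = (-8/9, 17/9)
line HS meets LW at D = (-56/81, -31/81)
S = H + t·(D−H) with t = 9/8, so HS:SD = 9/8:-1/8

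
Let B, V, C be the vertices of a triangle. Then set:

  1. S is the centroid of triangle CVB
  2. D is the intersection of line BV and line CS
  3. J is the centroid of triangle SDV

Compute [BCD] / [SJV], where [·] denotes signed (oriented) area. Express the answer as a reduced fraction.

[BCD]:[SJV] = -9

Assign B = (0, 0), V = (1, 0), C = (0, 1) — the answer is frame-independent, so this choice is without loss of generality.
1. S is the centroid of triangle CVB ⇒ S = (1/3, 1/3)
2. D is the intersection of line BV and line CS ⇒ D = (1/2, 0)
3. J is the centroid of triangle SDV ⇒ J = (11/18, 1/9)
2·[BCD] = -1/2, 2·[SJV] = 1/18
[BCD]:[SJV] = -1/2:1/18 = -9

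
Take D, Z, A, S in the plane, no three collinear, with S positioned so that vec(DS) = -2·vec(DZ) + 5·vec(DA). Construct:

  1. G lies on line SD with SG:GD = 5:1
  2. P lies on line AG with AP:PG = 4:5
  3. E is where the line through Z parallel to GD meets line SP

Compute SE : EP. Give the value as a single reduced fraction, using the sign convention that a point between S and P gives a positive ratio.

SE:EP = -9/7

Assign D = (0, 0), Z = (1, 0), A = (0, 1), S = (-2, 5) — the answer is frame-independent, so this choice is without loss of generality.
1. G lies on line SD with SG:GD = 5:1 ⇒ G = (-1/3, 5/6)
2. P lies on line AG with AP:PG = 4:5 ⇒ P = (-4/27, 25/27)
3. E is where the line through Z parallel to GD meets line SP ⇒ E = (19/3, -40/3)
E = S + t·(P−S) with t = 9/2, so SE:EP = t:(1−t) = 9/2:-7/2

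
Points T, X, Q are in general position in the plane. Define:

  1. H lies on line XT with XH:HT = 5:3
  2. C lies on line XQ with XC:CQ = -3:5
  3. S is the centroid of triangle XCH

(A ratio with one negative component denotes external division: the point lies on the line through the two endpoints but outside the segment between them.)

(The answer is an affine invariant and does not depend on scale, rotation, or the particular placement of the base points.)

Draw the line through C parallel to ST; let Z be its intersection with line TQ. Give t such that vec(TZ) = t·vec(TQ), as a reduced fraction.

t = -33/62

Set T = (0, 0), X = (1, 0), Q = (0, 1); any affine frame gives the same invariant.
1. H lies on line XT with XH:HT = 5:3 ⇒ H = (3/8, 0)
2. C lies on line XQ with XC:CQ = -3:5 ⇒ C = (5/2, -3/2)
3. S is the centroid of triangle XCH ⇒ S = (31/24, -1/2)
through C parallel to ST: direction (-31/24, 1/2); meets TQ at Z = (0, -33/62)
Z = T + t·(Q−T) with t = -33/62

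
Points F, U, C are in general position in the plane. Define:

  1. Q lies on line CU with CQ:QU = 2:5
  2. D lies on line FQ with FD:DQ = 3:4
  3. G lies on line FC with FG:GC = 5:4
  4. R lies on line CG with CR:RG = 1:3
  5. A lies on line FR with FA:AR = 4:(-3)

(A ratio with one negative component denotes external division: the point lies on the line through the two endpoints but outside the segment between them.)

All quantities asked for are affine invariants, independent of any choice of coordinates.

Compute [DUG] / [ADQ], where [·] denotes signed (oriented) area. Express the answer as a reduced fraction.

Choose coordinates F = (0, 0), U = (1, 0), C = (0, 1).
1. Q lies on line CU with CQ:QU = 2:5 ⇒ Q = (2/7, 5/7)
2. D lies on line FQ with FD:DQ = 3:4 ⇒ D = (6/49, 15/49)
3. G lies on line FC with FG:GC = 5:4 ⇒ G = (0, 5/9)
4. R lies on line CG with CR:RG = 1:3 ⇒ R = (0, 8/9)
5. A lies on line FR with FA:AR = 4:(-3) ⇒ A = (0, 32/9)
2·[DUG] = 80/441, 2·[ADQ] = 256/441
[DUG]:[ADQ] = 80/441:256/441 = 5/16

[DUG]:[ADQ] = 5/16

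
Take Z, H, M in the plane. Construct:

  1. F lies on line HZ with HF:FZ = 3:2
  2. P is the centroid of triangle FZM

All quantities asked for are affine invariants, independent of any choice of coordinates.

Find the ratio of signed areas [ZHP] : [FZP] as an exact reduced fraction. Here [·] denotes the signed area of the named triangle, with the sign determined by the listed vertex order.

Choose coordinates Z = (0, 0), H = (1, 0), M = (0, 1).
1. F lies on line HZ with HF:FZ = 3:2 ⇒ F = (2/5, 0)
2. P is the centroid of triangle FZM ⇒ P = (2/15, 1/3)
2·[ZHP] = 1/3, 2·[FZP] = -2/15
[ZHP]:[FZP] = 1/3:-2/15 = -5/2

[ZHP]:[FZP] = -5/2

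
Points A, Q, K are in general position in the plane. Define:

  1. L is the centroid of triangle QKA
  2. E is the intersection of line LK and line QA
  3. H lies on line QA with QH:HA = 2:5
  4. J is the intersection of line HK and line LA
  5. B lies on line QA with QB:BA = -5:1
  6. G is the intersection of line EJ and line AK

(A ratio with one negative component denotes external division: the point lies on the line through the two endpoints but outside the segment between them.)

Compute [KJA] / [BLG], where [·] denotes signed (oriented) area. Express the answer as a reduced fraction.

Choose coordinates A = (0, 0), Q = (1, 0), K = (0, 1).
1. L is the centroid of triangle QKA ⇒ L = (1/3, 1/3)
2. E is the intersection of line LK and line QA ⇒ E = (1/2, 0)
3. H lies on line QA with QH:HA = 2:5 ⇒ H = (5/7, 0)
4. J is the intersection of line HK and line LA ⇒ J = (5/12, 5/12)
5. B lies on line QA with QB:BA = -5:1 ⇒ B = (-1/4, 0)
6. G is the intersection of line EJ and line AK ⇒ G = (0, 5/2)
2·[KJA] = -5/12, 2·[BLG] = 11/8
[KJA]:[BLG] = -5/12:11/8 = -10/33

[KJA]:[BLG] = -10/33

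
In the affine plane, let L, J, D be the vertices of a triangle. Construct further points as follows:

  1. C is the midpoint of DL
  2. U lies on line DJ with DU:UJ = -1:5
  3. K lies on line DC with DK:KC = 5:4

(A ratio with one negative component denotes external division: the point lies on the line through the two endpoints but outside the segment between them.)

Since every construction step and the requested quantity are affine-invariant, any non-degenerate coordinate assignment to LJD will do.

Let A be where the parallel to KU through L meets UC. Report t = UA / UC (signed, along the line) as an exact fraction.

t = 13/4

Work in coordinates with L = (0, 0), J = (1, 0), D = (0, 1).
1. C is the midpoint of DL ⇒ C = (0, 1/2)
2. U lies on line DJ with DU:UJ = -1:5 ⇒ U = (-1/4, 5/4)
3. K lies on line DC with DK:KC = 5:4 ⇒ K = (0, 13/18)
through L parallel to KU: direction (-1/4, 19/36); meets UC at A = (9/16, -19/16)
A = U + t·(C−U) with t = 13/4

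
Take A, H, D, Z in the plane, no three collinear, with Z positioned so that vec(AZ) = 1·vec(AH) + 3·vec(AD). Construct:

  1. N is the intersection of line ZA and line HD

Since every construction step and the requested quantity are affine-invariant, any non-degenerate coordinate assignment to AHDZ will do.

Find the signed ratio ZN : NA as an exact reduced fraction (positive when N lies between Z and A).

ZN:NA = 3

Set A = (0, 0), H = (1, 0), D = (0, 1), Z = (1, 3); any affine frame gives the same invariant.
1. N is the intersection of line ZA and line HD ⇒ N = (1/4, 3/4)
N = Z + t·(A−Z) with t = 3/4, so ZN:NA = t:(1−t) = 3/4:1/4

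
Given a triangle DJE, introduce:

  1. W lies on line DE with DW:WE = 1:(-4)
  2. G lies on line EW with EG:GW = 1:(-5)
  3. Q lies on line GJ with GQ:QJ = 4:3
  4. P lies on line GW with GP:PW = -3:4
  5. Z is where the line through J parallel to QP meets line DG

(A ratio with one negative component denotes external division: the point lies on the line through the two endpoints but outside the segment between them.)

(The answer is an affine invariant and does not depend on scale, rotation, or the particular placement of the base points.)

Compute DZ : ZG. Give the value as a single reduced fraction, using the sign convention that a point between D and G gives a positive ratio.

Assign D = (0, 0), J = (1, 0), E = (0, 1) — the answer is frame-independent, so this choice is without loss of generality.
1. W lies on line DE with DW:WE = 1:(-4) ⇒ W = (0, -1/3)
2. G lies on line EW with EG:GW = 1:(-5) ⇒ G = (0, 4/3)
3. Q lies on line GJ with GQ:QJ = 4:3 ⇒ Q = (4/7, 4/7)
4. P lies on line GW with GP:PW = -3:4 ⇒ P = (0, 19/3)
5. Z is where the line through J parallel to QP meets line DG ⇒ Z = (0, 121/12)
Z = D + t·(G−D) with t = 121/16, so DZ:ZG = t:(1−t) = 121/16:-105/16

DZ:ZG = -121/105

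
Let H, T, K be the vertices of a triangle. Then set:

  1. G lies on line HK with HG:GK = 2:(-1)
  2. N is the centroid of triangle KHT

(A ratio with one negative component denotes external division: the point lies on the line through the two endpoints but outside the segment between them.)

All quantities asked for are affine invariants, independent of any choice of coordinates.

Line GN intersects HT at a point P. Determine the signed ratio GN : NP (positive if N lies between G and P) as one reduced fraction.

GN:NP = 5

Assign H = (0, 0), T = (1, 0), K = (0, 1) — the answer is frame-independent, so this choice is without loss of generality.
1. G lies on line HK with HG:GK = 2:(-1) ⇒ G = (0, 2)
2. N is the centroid of triangle KHT ⇒ N = (1/3, 1/3)
line GN meets HT at P = (2/5, 0)
N = G + t·(P−G) with t = 5/6, so GN:NP = 5/6:1/6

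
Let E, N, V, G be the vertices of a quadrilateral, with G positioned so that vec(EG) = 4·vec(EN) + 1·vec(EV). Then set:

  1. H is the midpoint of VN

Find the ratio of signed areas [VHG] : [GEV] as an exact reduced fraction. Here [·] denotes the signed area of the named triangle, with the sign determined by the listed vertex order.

Assign E = (0, 0), N = (1, 0), V = (0, 1), G = (4, 1) — the answer is frame-independent, so this choice is without loss of generality.
1. H is the midpoint of VN ⇒ H = (1/2, 1/2)
2·[VHG] = 2, 2·[GEV] = -4
[VHG]:[GEV] = 2:-4 = -1/2

[VHG]:[GEV] = -1/2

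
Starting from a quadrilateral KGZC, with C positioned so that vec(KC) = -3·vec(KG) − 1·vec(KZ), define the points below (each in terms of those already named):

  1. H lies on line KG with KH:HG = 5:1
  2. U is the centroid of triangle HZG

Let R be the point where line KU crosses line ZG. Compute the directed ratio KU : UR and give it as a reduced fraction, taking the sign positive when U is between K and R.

Work in coordinates with K = (0, 0), G = (1, 0), Z = (0, 1), C = (-3, -1).
1. H lies on line KG with KH:HG = 5:1 ⇒ H = (5/6, 0)
2. U is the centroid of triangle HZG ⇒ U = (11/18, 1/3)
line KU meets ZG at R = (11/17, 6/17)
U = K + t·(R−K) with t = 17/18, so KU:UR = 17/18:1/18

KU:UR = 17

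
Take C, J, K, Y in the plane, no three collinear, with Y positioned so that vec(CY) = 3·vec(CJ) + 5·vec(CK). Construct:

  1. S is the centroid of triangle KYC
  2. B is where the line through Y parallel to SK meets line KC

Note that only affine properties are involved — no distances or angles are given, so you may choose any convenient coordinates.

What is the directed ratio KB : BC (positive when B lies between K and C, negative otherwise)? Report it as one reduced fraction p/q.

KB:BC = -1/2

Work in coordinates with C = (0, 0), J = (1, 0), K = (0, 1), Y = (3, 5).
1. S is the centroid of triangle KYC ⇒ S = (1, 2)
2. B is where the line through Y parallel to SK meets line KC ⇒ B = (0, 2)
B = K + t·(C−K) with t = -1, so KB:BC = t:(1−t) = -1:2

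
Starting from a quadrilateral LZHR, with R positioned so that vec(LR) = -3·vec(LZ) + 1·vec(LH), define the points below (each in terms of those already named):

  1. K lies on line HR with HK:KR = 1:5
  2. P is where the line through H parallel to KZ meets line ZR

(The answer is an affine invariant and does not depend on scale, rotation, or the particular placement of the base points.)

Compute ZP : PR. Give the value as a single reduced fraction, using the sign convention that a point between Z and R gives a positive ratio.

ZP:PR = -1/6

Choose coordinates L = (0, 0), Z = (1, 0), H = (0, 1), R = (-3, 1).
1. K lies on line HR with HK:KR = 1:5 ⇒ K = (-1/2, 1)
2. P is where the line through H parallel to KZ meets line ZR ⇒ P = (9/5, -1/5)
P = Z + t·(R−Z) with t = -1/5, so ZP:PR = t:(1−t) = -1/5:6/5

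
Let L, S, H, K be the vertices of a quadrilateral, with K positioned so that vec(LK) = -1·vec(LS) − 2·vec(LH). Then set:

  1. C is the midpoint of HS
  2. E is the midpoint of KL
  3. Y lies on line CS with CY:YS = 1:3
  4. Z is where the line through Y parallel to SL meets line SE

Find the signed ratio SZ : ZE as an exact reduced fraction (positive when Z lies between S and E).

SZ:ZE = -3/11

Assign L = (0, 0), S = (1, 0), H = (0, 1), K = (-1, -2) — the answer is frame-independent, so this choice is without loss of generality.
1. C is the midpoint of HS ⇒ C = (1/2, 1/2)
2. E is the midpoint of KL ⇒ E = (-1/2, -1)
3. Y lies on line CS with CY:YS = 1:3 ⇒ Y = (5/8, 3/8)
4. Z is where the line through Y parallel to SL meets line SE ⇒ Z = (25/16, 3/8)
Z = S + t·(E−S) with t = -3/8, so SZ:ZE = t:(1−t) = -3/8:11/8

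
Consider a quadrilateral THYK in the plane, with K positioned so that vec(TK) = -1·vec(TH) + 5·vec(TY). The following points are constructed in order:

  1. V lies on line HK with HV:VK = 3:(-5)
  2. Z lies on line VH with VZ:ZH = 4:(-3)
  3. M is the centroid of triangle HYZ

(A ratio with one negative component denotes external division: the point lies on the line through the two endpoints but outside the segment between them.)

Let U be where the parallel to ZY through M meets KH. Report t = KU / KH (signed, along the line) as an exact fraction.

Set T = (0, 0), H = (1, 0), Y = (0, 1), K = (-1, 5); any affine frame gives the same invariant.
1. V lies on line HK with HV:VK = 3:(-5) ⇒ V = (4, -15/2)
2. Z lies on line VH with VZ:ZH = 4:(-3) ⇒ Z = (-8, 45/2)
3. M is the centroid of triangle HYZ ⇒ M = (-7/3, 47/6)
through M parallel to ZY: direction (8, -43/2); meets KH at U = (-5, 15)
U = K + t·(H−K) with t = -2

t = -2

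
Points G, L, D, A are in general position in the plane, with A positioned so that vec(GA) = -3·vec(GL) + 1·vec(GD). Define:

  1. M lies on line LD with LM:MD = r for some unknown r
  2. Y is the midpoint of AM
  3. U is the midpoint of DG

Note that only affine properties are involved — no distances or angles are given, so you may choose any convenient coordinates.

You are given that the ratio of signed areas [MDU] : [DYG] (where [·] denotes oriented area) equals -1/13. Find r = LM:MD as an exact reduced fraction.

Choose coordinates G = (0, 0), L = (1, 0), D = (0, 1), A = (-3, 1).
1. With LM:MD = r, write λ = r/(r+1) so M = L + λ·(D−L); M is affine-linear in λ
2. Y is the midpoint of AM ⇒ Y is an affine combination of earlier points and hence also affine-linear in λ
3. U is the midpoint of DG ⇒ U = (0, 1/2)
Every point depending on M is an affine combination of M and λ-independent points, so each such coordinate is linear in λ; the λ² term in each signed area is a multiple of (D−L)×(D−L) = 0, so 2·[MDU] and 2·[DYG] are each linear in λ. Evaluating at λ=0 and λ=1:
  2·[MDU] = -1/2·λ + 1/2,   2·[DYG] = 1/2·λ + 1
So [MDU]:[DYG] = (-1/2·λ + 1/2) / (1/2·λ + 1). Setting this equal to -1/13:
  -1/2·λ + 1/2 = -1/13·(1/2·λ + 1)  ⇒  λ = 5/4
Then r = λ/(1−λ) = (5/4)/(-1/4) = -5. Check: with r = -5, M = (-1/4, 5/4) and [MDU]:[DYG] = -1/13 as required.

r = -5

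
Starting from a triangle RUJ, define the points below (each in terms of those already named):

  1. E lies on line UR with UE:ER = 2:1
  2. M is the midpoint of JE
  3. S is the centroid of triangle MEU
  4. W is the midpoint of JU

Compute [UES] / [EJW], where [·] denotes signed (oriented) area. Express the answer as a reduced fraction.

Work in coordinates with R = (0, 0), U = (1, 0), J = (0, 1).
1. E lies on line UR with UE:ER = 2:1 ⇒ E = (1/3, 0)
2. M is the midpoint of JE ⇒ M = (1/6, 1/2)
3. S is the centroid of triangle MEU ⇒ S = (1/2, 1/6)
4. W is the midpoint of JU ⇒ W = (1/2, 1/2)
2·[UES] = -1/9, 2·[EJW] = -1/3
[UES]:[EJW] = -1/9:-1/3 = 1/3

[UES]:[EJW] = 1/3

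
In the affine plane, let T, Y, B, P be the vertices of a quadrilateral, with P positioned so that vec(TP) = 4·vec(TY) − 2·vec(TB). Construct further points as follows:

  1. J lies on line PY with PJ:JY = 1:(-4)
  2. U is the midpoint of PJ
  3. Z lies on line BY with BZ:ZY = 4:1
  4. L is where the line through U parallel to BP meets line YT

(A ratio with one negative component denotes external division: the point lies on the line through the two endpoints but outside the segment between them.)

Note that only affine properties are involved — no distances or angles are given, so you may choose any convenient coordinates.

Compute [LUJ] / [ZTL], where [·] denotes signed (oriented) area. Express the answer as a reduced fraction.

[LUJ]:[ZTL] = 7/15

Work in coordinates with T = (0, 0), Y = (1, 0), B = (0, 1), P = (4, -2).
1. J lies on line PY with PJ:JY = 1:(-4) ⇒ J = (5, -8/3)
2. U is the midpoint of PJ ⇒ U = (9/2, -7/3)
3. Z lies on line BY with BZ:ZY = 4:1 ⇒ Z = (4/5, 1/5)
4. L is where the line through U parallel to BP meets line YT ⇒ L = (25/18, 0)
2·[LUJ] = 7/54, 2·[ZTL] = 5/18
[LUJ]:[ZTL] = 7/54:5/18 = 7/15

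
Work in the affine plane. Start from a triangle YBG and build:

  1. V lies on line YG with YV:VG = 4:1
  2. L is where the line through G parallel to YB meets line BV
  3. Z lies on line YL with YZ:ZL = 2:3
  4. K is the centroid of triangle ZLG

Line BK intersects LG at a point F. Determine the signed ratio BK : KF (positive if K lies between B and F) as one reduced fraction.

BK:KF = 4

Assign Y = (0, 0), B = (1, 0), G = (0, 1) — the answer is frame-independent, so this choice is without loss of generality.
1. V lies on line YG with YV:VG = 4:1 ⇒ V = (0, 4/5)
2. L is where the line through G parallel to YB meets line BV ⇒ L = (-1/4, 1)
3. Z lies on line YL with YZ:ZL = 2:3 ⇒ Z = (-1/10, 2/5)
4. K is the centroid of triangle ZLG ⇒ K = (-7/60, 4/5)
line BK meets LG at F = (-19/48, 1)
K = B + t·(F−B) with t = 4/5, so BK:KF = 4/5:1/5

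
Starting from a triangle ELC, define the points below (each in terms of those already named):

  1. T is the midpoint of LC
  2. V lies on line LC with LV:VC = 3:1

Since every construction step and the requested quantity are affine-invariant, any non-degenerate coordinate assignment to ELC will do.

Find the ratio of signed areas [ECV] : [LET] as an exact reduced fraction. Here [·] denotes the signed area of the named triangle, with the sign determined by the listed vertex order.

Choose coordinates E = (0, 0), L = (1, 0), C = (0, 1).
1. T is the midpoint of LC ⇒ T = (1/2, 1/2)
2. V lies on line LC with LV:VC = 3:1 ⇒ V = (1/4, 3/4)
2·[ECV] = -1/4, 2·[LET] = -1/2
[ECV]:[LET] = -1/4:-1/2 = 1/2

[ECV]:[LET] = 1/2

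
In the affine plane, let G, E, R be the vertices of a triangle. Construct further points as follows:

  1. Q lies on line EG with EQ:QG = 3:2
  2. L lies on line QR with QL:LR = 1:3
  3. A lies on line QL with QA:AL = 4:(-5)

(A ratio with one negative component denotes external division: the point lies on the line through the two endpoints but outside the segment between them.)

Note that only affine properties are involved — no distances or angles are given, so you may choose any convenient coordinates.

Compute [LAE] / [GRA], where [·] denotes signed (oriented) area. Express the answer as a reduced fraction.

Choose coordinates G = (0, 0), E = (1, 0), R = (0, 1).
1. Q lies on line EG with EQ:QG = 3:2 ⇒ Q = (2/5, 0)
2. L lies on line QR with QL:LR = 1:3 ⇒ L = (3/10, 1/4)
3. A lies on line QL with QA:AL = 4:(-5) ⇒ A = (4/5, -1)
2·[LAE] = 3/4, 2·[GRA] = -4/5
[LAE]:[GRA] = 3/4:-4/5 = -15/16

[LAE]:[GRA] = -15/16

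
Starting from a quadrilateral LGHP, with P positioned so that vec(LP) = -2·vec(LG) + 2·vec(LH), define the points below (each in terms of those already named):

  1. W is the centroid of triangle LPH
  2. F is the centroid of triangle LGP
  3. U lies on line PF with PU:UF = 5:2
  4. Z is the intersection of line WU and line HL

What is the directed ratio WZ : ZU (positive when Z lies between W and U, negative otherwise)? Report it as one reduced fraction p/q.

WZ:ZU = -14/17

Work in coordinates with L = (0, 0), G = (1, 0), H = (0, 1), P = (-2, 2).
1. W is the centroid of triangle LPH ⇒ W = (-2/3, 1)
2. F is the centroid of triangle LGP ⇒ F = (-1/3, 2/3)
3. U lies on line PF with PU:UF = 5:2 ⇒ U = (-17/21, 22/21)
4. Z is the intersection of line WU and line HL ⇒ Z = (0, 7/9)
Z = W + t·(U−W) with t = -14/3, so WZ:ZU = t:(1−t) = -14/3:17/3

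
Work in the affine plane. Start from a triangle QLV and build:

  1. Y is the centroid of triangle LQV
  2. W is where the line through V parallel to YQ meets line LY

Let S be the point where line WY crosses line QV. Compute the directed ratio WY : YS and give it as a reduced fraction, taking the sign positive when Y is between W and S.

WY:YS = -2

Choose coordinates Q = (0, 0), L = (1, 0), V = (0, 1).
1. Y is the centroid of triangle LQV ⇒ Y = (1/3, 1/3)
2. W is where the line through V parallel to YQ meets line LY ⇒ W = (-1/3, 2/3)
line WY meets QV at S = (0, 1/2)
Y = W + t·(S−W) with t = 2, so WY:YS = 2:-1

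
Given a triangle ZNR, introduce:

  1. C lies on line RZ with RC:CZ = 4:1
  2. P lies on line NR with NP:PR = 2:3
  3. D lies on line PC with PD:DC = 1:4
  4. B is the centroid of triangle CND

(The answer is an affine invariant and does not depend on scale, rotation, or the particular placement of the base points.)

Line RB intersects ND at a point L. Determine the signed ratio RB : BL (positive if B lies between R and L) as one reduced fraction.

RB:BL = -23/8

Assign Z = (0, 0), N = (1, 0), R = (0, 1) — the answer is frame-independent, so this choice is without loss of generality.
1. C lies on line RZ with RC:CZ = 4:1 ⇒ C = (0, 1/5)
2. P lies on line NR with NP:PR = 2:3 ⇒ P = (3/5, 2/5)
3. D lies on line PC with PD:DC = 1:4 ⇒ D = (12/25, 9/25)
4. B is the centroid of triangle CND ⇒ B = (37/75, 14/75)
line RB meets ND at L = (37/115, 54/115)
B = R + t·(L−R) with t = 23/15, so RB:BL = 23/15:-8/15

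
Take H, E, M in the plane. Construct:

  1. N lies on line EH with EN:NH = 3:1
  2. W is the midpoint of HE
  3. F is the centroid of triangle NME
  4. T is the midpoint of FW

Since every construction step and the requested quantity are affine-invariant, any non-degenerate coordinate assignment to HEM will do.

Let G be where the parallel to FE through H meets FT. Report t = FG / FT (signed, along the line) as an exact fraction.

Choose coordinates H = (0, 0), E = (1, 0), M = (0, 1).
1. N lies on line EH with EN:NH = 3:1 ⇒ N = (1/4, 0)
2. W is the midpoint of HE ⇒ W = (1/2, 0)
3. F is the centroid of triangle NME ⇒ F = (5/12, 1/3)
4. T is the midpoint of FW ⇒ T = (11/24, 1/6)
through H parallel to FE: direction (7/12, -1/3); meets FT at G = (7/12, -1/3)
G = F + t·(T−F) with t = 4

t = 4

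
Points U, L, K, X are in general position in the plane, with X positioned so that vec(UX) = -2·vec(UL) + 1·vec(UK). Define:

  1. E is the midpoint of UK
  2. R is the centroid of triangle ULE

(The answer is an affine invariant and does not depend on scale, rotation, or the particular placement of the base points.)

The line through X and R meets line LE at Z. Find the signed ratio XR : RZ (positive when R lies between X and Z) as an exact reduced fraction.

XR:RZ = 2

Set U = (0, 0), L = (1, 0), K = (0, 1), X = (-2, 1); any affine frame gives the same invariant.
1. E is the midpoint of UK ⇒ E = (0, 1/2)
2. R is the centroid of triangle ULE ⇒ R = (1/3, 1/6)
line XR meets LE at Z = (3/2, -1/4)
R = X + t·(Z−X) with t = 2/3, so XR:RZ = 2/3:1/3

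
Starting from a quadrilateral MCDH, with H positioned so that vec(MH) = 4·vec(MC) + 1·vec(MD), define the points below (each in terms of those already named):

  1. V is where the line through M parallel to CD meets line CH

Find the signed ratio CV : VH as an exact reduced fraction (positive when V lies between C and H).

Set M = (0, 0), C = (1, 0), D = (0, 1), H = (4, 1); any affine frame gives the same invariant.
1. V is where the line through M parallel to CD meets line CH ⇒ V = (1/4, -1/4)
V = C + t·(H−C) with t = -1/4, so CV:VH = t:(1−t) = -1/4:5/4

CV:VH = -1/5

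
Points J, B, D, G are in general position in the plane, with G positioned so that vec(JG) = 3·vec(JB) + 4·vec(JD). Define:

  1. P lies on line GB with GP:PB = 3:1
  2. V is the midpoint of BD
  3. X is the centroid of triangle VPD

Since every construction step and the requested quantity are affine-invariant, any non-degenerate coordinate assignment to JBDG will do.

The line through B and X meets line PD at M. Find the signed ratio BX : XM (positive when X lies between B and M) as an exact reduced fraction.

Set J = (0, 0), B = (1, 0), D = (0, 1), G = (3, 4); any affine frame gives the same invariant.
1. P lies on line GB with GP:PB = 3:1 ⇒ P = (3/2, 1)
2. V is the midpoint of BD ⇒ V = (1/2, 1/2)
3. X is the centroid of triangle VPD ⇒ X = (2/3, 5/6)
line BX meets PD at M = (3/5, 1)
X = B + t·(M−B) with t = 5/6, so BX:XM = 5/6:1/6

BX:XM = 5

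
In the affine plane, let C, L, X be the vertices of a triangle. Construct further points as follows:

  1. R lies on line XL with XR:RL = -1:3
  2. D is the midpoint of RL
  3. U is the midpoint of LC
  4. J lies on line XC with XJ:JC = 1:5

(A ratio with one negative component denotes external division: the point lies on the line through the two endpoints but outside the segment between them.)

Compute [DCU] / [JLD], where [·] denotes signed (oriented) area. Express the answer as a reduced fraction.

Set C = (0, 0), L = (1, 0), X = (0, 1); any affine frame gives the same invariant.
1. R lies on line XL with XR:RL = -1:3 ⇒ R = (-1/2, 3/2)
2. D is the midpoint of RL ⇒ D = (1/4, 3/4)
3. U is the midpoint of LC ⇒ U = (1/2, 0)
4. J lies on line XC with XJ:JC = 1:5 ⇒ J = (0, 5/6)
2·[DCU] = 3/8, 2·[JLD] = 1/8
[DCU]:[JLD] = 3/8:1/8 = 3

[DCU]:[JLD] = 3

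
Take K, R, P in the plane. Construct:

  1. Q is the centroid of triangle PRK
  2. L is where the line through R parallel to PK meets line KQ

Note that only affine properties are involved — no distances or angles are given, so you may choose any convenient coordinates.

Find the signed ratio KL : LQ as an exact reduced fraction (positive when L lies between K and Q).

Set K = (0, 0), R = (1, 0), P = (0, 1); any affine frame gives the same invariant.
1. Q is the centroid of triangle PRK ⇒ Q = (1/3, 1/3)
2. L is where the line through R parallel to PK meets line KQ ⇒ L = (1, 1)
L = K + t·(Q−K) with t = 3, so KL:LQ = t:(1−t) = 3:-2

KL:LQ = -3/2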